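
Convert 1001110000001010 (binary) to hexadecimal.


Group into 4-bit nibbles: 1001110000001010
  1001 = 9
  1100 = C
  0000 = 0
  1010 = A
= 0x9C0A


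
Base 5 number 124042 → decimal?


Positional values (base 5):
  2 × 5^0 = 2 × 1 = 2
  4 × 5^1 = 4 × 5 = 20
  0 × 5^2 = 0 × 25 = 0
  4 × 5^3 = 4 × 125 = 500
  2 × 5^4 = 2 × 625 = 1250
  1 × 5^5 = 1 × 3125 = 3125
Sum = 2 + 20 + 0 + 500 + 1250 + 3125
= 4897


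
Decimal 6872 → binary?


Divide by 2 repeatedly:
6872 ÷ 2 = 3436 remainder 0
3436 ÷ 2 = 1718 remainder 0
1718 ÷ 2 = 859 remainder 0
859 ÷ 2 = 429 remainder 1
429 ÷ 2 = 214 remainder 1
214 ÷ 2 = 107 remainder 0
107 ÷ 2 = 53 remainder 1
53 ÷ 2 = 26 remainder 1
26 ÷ 2 = 13 remainder 0
13 ÷ 2 = 6 remainder 1
6 ÷ 2 = 3 remainder 0
3 ÷ 2 = 1 remainder 1
1 ÷ 2 = 0 remainder 1
Reading remainders bottom-up:
= 1101011011000


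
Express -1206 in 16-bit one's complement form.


Original: 0000010010110110
Invert all bits:
  bit 0: 0 → 1
  bit 1: 0 → 1
  bit 2: 0 → 1
  bit 3: 0 → 1
  bit 4: 0 → 1
  bit 5: 1 → 0
  bit 6: 0 → 1
  bit 7: 0 → 1
  bit 8: 1 → 0
  bit 9: 0 → 1
  bit 10: 1 → 0
  bit 11: 1 → 0
  bit 12: 0 → 1
  bit 13: 1 → 0
  bit 14: 1 → 0
  bit 15: 0 → 1
= 1111101101001001


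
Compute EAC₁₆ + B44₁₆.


Align and add column by column (LSB to MSB, each column mod 16 with carry):
  0EAC
+ 0B44
  ----
  col 0: C(12) + 4(4) + 0 (carry in) = 16 → 0(0), carry out 1
  col 1: A(10) + 4(4) + 1 (carry in) = 15 → F(15), carry out 0
  col 2: E(14) + B(11) + 0 (carry in) = 25 → 9(9), carry out 1
  col 3: 0(0) + 0(0) + 1 (carry in) = 1 → 1(1), carry out 0
Reading digits MSB→LSB: 19F0
Strip leading zeros: 19F0
= 0x19F0


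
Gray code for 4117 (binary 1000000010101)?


Binary: 1000000010101
Gray code: G = B XOR (B >> 1)
B >> 1 = 0100000001010
1000000010101 XOR 0100000001010:
  1 XOR 0 = 1
  0 XOR 1 = 1
  0 XOR 0 = 0
  0 XOR 0 = 0
  0 XOR 0 = 0
  0 XOR 0 = 0
  0 XOR 0 = 0
  0 XOR 0 = 0
  1 XOR 0 = 1
  0 XOR 1 = 1
  1 XOR 0 = 1
  0 XOR 1 = 1
  1 XOR 0 = 1
= 1100000011111


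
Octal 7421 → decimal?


Positional values:
Position 0: 1 × 8^0 = 1
Position 1: 2 × 8^1 = 16
Position 2: 4 × 8^2 = 256
Position 3: 7 × 8^3 = 3584
Sum = 1 + 16 + 256 + 3584
= 3857


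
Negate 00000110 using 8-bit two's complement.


Original: 00000110
Step 1 - Invert all bits: 11111001
Step 2 - Add 1: 11111001 + 1
= 11111010 (represents -6)


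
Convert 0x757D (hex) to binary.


Each hex digit → 4 binary bits:
  7 = 0111
  5 = 0101
  7 = 0111
  D = 1101
Concatenate: 0111 0101 0111 1101
= 0111010101111101


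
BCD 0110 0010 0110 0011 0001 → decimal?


Each 4-bit group → digit:
  0110 → 6
  0010 → 2
  0110 → 6
  0011 → 3
  0001 → 1
= 62631


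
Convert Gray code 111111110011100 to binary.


Gray code: 111111110011100
MSB stays the same: 1
Each subsequent bit = prev_binary XOR current_gray:
  B[1] = 1 XOR 1 = 0
  B[2] = 0 XOR 1 = 1
  B[3] = 1 XOR 1 = 0
  B[4] = 0 XOR 1 = 1
  B[5] = 1 XOR 1 = 0
  B[6] = 0 XOR 1 = 1
  B[7] = 1 XOR 1 = 0
  B[8] = 0 XOR 0 = 0
  B[9] = 0 XOR 0 = 0
  B[10] = 0 XOR 1 = 1
  B[11] = 1 XOR 1 = 0
  B[12] = 0 XOR 1 = 1
  B[13] = 1 XOR 0 = 1
  B[14] = 1 XOR 0 = 1
= 101010100010111 (21783 decimal)


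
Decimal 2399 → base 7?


Divide by 7 repeatedly:
2399 ÷ 7 = 342 remainder 5
342 ÷ 7 = 48 remainder 6
48 ÷ 7 = 6 remainder 6
6 ÷ 7 = 0 remainder 6
Reading remainders bottom-up:
= 6665


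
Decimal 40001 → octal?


Divide by 8 repeatedly:
40001 ÷ 8 = 5000 remainder 1
5000 ÷ 8 = 625 remainder 0
625 ÷ 8 = 78 remainder 1
78 ÷ 8 = 9 remainder 6
9 ÷ 8 = 1 remainder 1
1 ÷ 8 = 0 remainder 1
Reading remainders bottom-up:
= 0o116101


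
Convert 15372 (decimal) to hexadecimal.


Divide by 16 repeatedly:
15372 ÷ 16 = 960 remainder 12 (C)
960 ÷ 16 = 60 remainder 0 (0)
60 ÷ 16 = 3 remainder 12 (C)
3 ÷ 16 = 0 remainder 3 (3)
Reading remainders bottom-up:
= 0x3C0C


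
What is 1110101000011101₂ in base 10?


Positional values:
Bit 0: 1 × 2^0 = 1
Bit 2: 1 × 2^2 = 4
Bit 3: 1 × 2^3 = 8
Bit 4: 1 × 2^4 = 16
Bit 9: 1 × 2^9 = 512
Bit 11: 1 × 2^11 = 2048
Bit 13: 1 × 2^13 = 8192
Bit 14: 1 × 2^14 = 16384
Bit 15: 1 × 2^15 = 32768
Sum = 1 + 4 + 8 + 16 + 512 + 2048 + 8192 + 16384 + 32768
= 59933


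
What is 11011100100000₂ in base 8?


Group into 3-bit groups: 011011100100000
  011 = 3
  011 = 3
  100 = 4
  100 = 4
  000 = 0
= 0o33440


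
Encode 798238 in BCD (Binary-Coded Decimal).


Each digit → 4-bit binary:
  7 → 0111
  9 → 1001
  8 → 1000
  2 → 0010
  3 → 0011
  8 → 1000
= 0111 1001 1000 0010 0011 1000


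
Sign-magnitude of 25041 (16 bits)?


Sign bit: 0 (positive)
Magnitude: 25041 = 110000111010001
= 0110000111010001


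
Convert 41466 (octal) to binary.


Each octal digit → 3 binary bits:
  4 = 100
  1 = 001
  4 = 100
  6 = 110
  6 = 110
Concatenate: 100 001 100 110 110
= 100001100110110


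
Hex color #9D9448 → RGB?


Hex: #9D9448
R = 9D₁₆ = 157
G = 94₁₆ = 148
B = 48₁₆ = 72
= RGB(157, 148, 72)


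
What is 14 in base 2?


Divide by 2 repeatedly:
14 ÷ 2 = 7 remainder 0
7 ÷ 2 = 3 remainder 1
3 ÷ 2 = 1 remainder 1
1 ÷ 2 = 0 remainder 1
Reading remainders bottom-up:
= 1110


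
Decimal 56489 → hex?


Divide by 16 repeatedly:
56489 ÷ 16 = 3530 remainder 9 (9)
3530 ÷ 16 = 220 remainder 10 (A)
220 ÷ 16 = 13 remainder 12 (C)
13 ÷ 16 = 0 remainder 13 (D)
Reading remainders bottom-up:
= 0xDCA9


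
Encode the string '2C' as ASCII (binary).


String: '2C'  (2 characters)
Per-character ASCII lookup:
  '2': digits start at 48: '2' = 48 + 2 = 50 → 110010
  'C': uppercase starts at 65: 'C' = 65 + 2 = 67 → 1000011
= 110010 1000011


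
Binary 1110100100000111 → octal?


Group into 3-bit groups: 001110100100000111
  001 = 1
  110 = 6
  100 = 4
  100 = 4
  000 = 0
  111 = 7
= 0o164407


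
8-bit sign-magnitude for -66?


Sign bit: 1 (negative)
Magnitude: 66 = 1000010
= 11000010


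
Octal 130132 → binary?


Each octal digit → 3 binary bits:
  1 = 001
  3 = 011
  0 = 000
  1 = 001
  3 = 011
  2 = 010
Concatenate: 001 011 000 001 011 010
= 001011000001011010


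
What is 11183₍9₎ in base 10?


Positional values (base 9):
  3 × 9^0 = 3 × 1 = 3
  8 × 9^1 = 8 × 9 = 72
  1 × 9^2 = 1 × 81 = 81
  1 × 9^3 = 1 × 729 = 729
  1 × 9^4 = 1 × 6561 = 6561
Sum = 3 + 72 + 81 + 729 + 6561
= 7446


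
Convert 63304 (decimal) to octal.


Divide by 8 repeatedly:
63304 ÷ 8 = 7913 remainder 0
7913 ÷ 8 = 989 remainder 1
989 ÷ 8 = 123 remainder 5
123 ÷ 8 = 15 remainder 3
15 ÷ 8 = 1 remainder 7
1 ÷ 8 = 0 remainder 1
Reading remainders bottom-up:
= 0o173510


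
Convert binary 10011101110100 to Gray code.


Binary: 10011101110100
Gray code: G = B XOR (B >> 1)
B >> 1 = 01001110111010
10011101110100 XOR 01001110111010:
  1 XOR 0 = 1
  0 XOR 1 = 1
  0 XOR 0 = 0
  1 XOR 0 = 1
  1 XOR 1 = 0
  1 XOR 1 = 0
  0 XOR 1 = 1
  1 XOR 0 = 1
  1 XOR 1 = 0
  1 XOR 1 = 0
  0 XOR 1 = 1
  1 XOR 0 = 1
  0 XOR 1 = 1
  0 XOR 0 = 0
= 11010011001110


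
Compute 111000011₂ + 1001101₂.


Align and add column by column (LSB to MSB, carry propagating):
  0111000011
+ 0001001101
  ----------
  col 0: 1 + 1 + 0 (carry in) = 2 → bit 0, carry out 1
  col 1: 1 + 0 + 1 (carry in) = 2 → bit 0, carry out 1
  col 2: 0 + 1 + 1 (carry in) = 2 → bit 0, carry out 1
  col 3: 0 + 1 + 1 (carry in) = 2 → bit 0, carry out 1
  col 4: 0 + 0 + 1 (carry in) = 1 → bit 1, carry out 0
  col 5: 0 + 0 + 0 (carry in) = 0 → bit 0, carry out 0
  col 6: 1 + 1 + 0 (carry in) = 2 → bit 0, carry out 1
  col 7: 1 + 0 + 1 (carry in) = 2 → bit 0, carry out 1
  col 8: 1 + 0 + 1 (carry in) = 2 → bit 0, carry out 1
  col 9: 0 + 0 + 1 (carry in) = 1 → bit 1, carry out 0
Reading bits MSB→LSB: 1000010000
Strip leading zeros: 1000010000
= 1000010000


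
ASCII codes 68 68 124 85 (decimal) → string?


Codes (decimal): 68 68 124 85
Per-code ASCII lookup:
  68  (range 65-90: uppercase, 68 - 65 = 3) → 'D'
  68  (range 65-90: uppercase, 68 - 65 = 3) → 'D'
  124  (special character) → '|'
  85  (range 65-90: uppercase, 85 - 65 = 20) → 'U'
= 'DD|U'


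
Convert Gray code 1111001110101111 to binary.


Gray code: 1111001110101111
MSB stays the same: 1
Each subsequent bit = prev_binary XOR current_gray:
  B[1] = 1 XOR 1 = 0
  B[2] = 0 XOR 1 = 1
  B[3] = 1 XOR 1 = 0
  B[4] = 0 XOR 0 = 0
  B[5] = 0 XOR 0 = 0
  B[6] = 0 XOR 1 = 1
  B[7] = 1 XOR 1 = 0
  B[8] = 0 XOR 1 = 1
  B[9] = 1 XOR 0 = 1
  B[10] = 1 XOR 1 = 0
  B[11] = 0 XOR 0 = 0
  B[12] = 0 XOR 1 = 1
  B[13] = 1 XOR 1 = 0
  B[14] = 0 XOR 1 = 1
  B[15] = 1 XOR 1 = 0
= 1010001011001010 (41674 decimal)


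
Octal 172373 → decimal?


Positional values:
Position 0: 3 × 8^0 = 3
Position 1: 7 × 8^1 = 56
Position 2: 3 × 8^2 = 192
Position 3: 2 × 8^3 = 1024
Position 4: 7 × 8^4 = 28672
Position 5: 1 × 8^5 = 32768
Sum = 3 + 56 + 192 + 1024 + 28672 + 32768
= 62715


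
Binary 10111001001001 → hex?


Group into 4-bit nibbles: 0010111001001001
  0010 = 2
  1110 = E
  0100 = 4
  1001 = 9
= 0x2E49


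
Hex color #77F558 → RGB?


Hex: #77F558
R = 77₁₆ = 119
G = F5₁₆ = 245
B = 58₁₆ = 88
= RGB(119, 245, 88)


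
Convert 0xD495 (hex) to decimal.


Positional values:
Position 0: 5 × 16^0 = 5 × 1 = 5
Position 1: 9 × 16^1 = 9 × 16 = 144
Position 2: 4 × 16^2 = 4 × 256 = 1024
Position 3: D × 16^3 = 13 × 4096 = 53248
Sum = 5 + 144 + 1024 + 53248
= 54421


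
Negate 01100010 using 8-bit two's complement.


Original: 01100010
Step 1 - Invert all bits: 10011101
Step 2 - Add 1: 10011101 + 1
= 10011110 (represents -98)


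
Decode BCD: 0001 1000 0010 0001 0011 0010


Each 4-bit group → digit:
  0001 → 1
  1000 → 8
  0010 → 2
  0001 → 1
  0011 → 3
  0010 → 2
= 182132


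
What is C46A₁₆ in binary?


Each hex digit → 4 binary bits:
  C = 1100
  4 = 0100
  6 = 0110
  A = 1010
Concatenate: 1100 0100 0110 1010
= 1100010001101010


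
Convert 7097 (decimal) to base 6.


Divide by 6 repeatedly:
7097 ÷ 6 = 1182 remainder 5
1182 ÷ 6 = 197 remainder 0
197 ÷ 6 = 32 remainder 5
32 ÷ 6 = 5 remainder 2
5 ÷ 6 = 0 remainder 5
Reading remainders bottom-up:
= 52505


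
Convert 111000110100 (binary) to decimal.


Positional values:
Bit 2: 1 × 2^2 = 4
Bit 4: 1 × 2^4 = 16
Bit 5: 1 × 2^5 = 32
Bit 9: 1 × 2^9 = 512
Bit 10: 1 × 2^10 = 1024
Bit 11: 1 × 2^11 = 2048
Sum = 4 + 16 + 32 + 512 + 1024 + 2048
= 3636


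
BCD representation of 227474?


Each digit → 4-bit binary:
  2 → 0010
  2 → 0010
  7 → 0111
  4 → 0100
  7 → 0111
  4 → 0100
= 0010 0010 0111 0100 0111 0100


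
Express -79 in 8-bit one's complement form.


Original: 01001111
Invert all bits:
  bit 0: 0 → 1
  bit 1: 1 → 0
  bit 2: 0 → 1
  bit 3: 0 → 1
  bit 4: 1 → 0
  bit 5: 1 → 0
  bit 6: 1 → 0
  bit 7: 1 → 0
= 10110000


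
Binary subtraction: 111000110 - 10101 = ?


Align and subtract column by column (LSB to MSB, borrowing when needed):
  111000110
- 000010101
  ---------
  col 0: (0 - 0 borrow-in) - 1 → borrow from next column: (0+2) - 1 = 1, borrow out 1
  col 1: (1 - 1 borrow-in) - 0 → 0 - 0 = 0, borrow out 0
  col 2: (1 - 0 borrow-in) - 1 → 1 - 1 = 0, borrow out 0
  col 3: (0 - 0 borrow-in) - 0 → 0 - 0 = 0, borrow out 0
  col 4: (0 - 0 borrow-in) - 1 → borrow from next column: (0+2) - 1 = 1, borrow out 1
  col 5: (0 - 1 borrow-in) - 0 → borrow from next column: (-1+2) - 0 = 1, borrow out 1
  col 6: (1 - 1 borrow-in) - 0 → 0 - 0 = 0, borrow out 0
  col 7: (1 - 0 borrow-in) - 0 → 1 - 0 = 1, borrow out 0
  col 8: (1 - 0 borrow-in) - 0 → 1 - 0 = 1, borrow out 0
Reading bits MSB→LSB: 110110001
Strip leading zeros: 110110001
= 110110001


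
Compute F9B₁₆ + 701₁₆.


Align and add column by column (LSB to MSB, each column mod 16 with carry):
  0F9B
+ 0701
  ----
  col 0: B(11) + 1(1) + 0 (carry in) = 12 → C(12), carry out 0
  col 1: 9(9) + 0(0) + 0 (carry in) = 9 → 9(9), carry out 0
  col 2: F(15) + 7(7) + 0 (carry in) = 22 → 6(6), carry out 1
  col 3: 0(0) + 0(0) + 1 (carry in) = 1 → 1(1), carry out 0
Reading digits MSB→LSB: 169C
Strip leading zeros: 169C
= 0x169C


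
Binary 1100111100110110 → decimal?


Positional values:
Bit 1: 1 × 2^1 = 2
Bit 2: 1 × 2^2 = 4
Bit 4: 1 × 2^4 = 16
Bit 5: 1 × 2^5 = 32
Bit 8: 1 × 2^8 = 256
Bit 9: 1 × 2^9 = 512
Bit 10: 1 × 2^10 = 1024
Bit 11: 1 × 2^11 = 2048
Bit 14: 1 × 2^14 = 16384
Bit 15: 1 × 2^15 = 32768
Sum = 2 + 4 + 16 + 32 + 256 + 512 + 1024 + 2048 + 16384 + 32768
= 53046


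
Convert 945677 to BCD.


Each digit → 4-bit binary:
  9 → 1001
  4 → 0100
  5 → 0101
  6 → 0110
  7 → 0111
  7 → 0111
= 1001 0100 0101 0110 0111 0111


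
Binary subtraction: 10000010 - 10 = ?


Align and subtract column by column (LSB to MSB, borrowing when needed):
  10000010
- 00000010
  --------
  col 0: (0 - 0 borrow-in) - 0 → 0 - 0 = 0, borrow out 0
  col 1: (1 - 0 borrow-in) - 1 → 1 - 1 = 0, borrow out 0
  col 2: (0 - 0 borrow-in) - 0 → 0 - 0 = 0, borrow out 0
  col 3: (0 - 0 borrow-in) - 0 → 0 - 0 = 0, borrow out 0
  col 4: (0 - 0 borrow-in) - 0 → 0 - 0 = 0, borrow out 0
  col 5: (0 - 0 borrow-in) - 0 → 0 - 0 = 0, borrow out 0
  col 6: (0 - 0 borrow-in) - 0 → 0 - 0 = 0, borrow out 0
  col 7: (1 - 0 borrow-in) - 0 → 1 - 0 = 1, borrow out 0
Reading bits MSB→LSB: 10000000
Strip leading zeros: 10000000
= 10000000


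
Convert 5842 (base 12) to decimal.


Positional values (base 12):
  2 × 12^0 = 2 × 1 = 2
  4 × 12^1 = 4 × 12 = 48
  8 × 12^2 = 8 × 144 = 1152
  5 × 12^3 = 5 × 1728 = 8640
Sum = 2 + 48 + 1152 + 8640
= 9842


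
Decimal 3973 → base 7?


Divide by 7 repeatedly:
3973 ÷ 7 = 567 remainder 4
567 ÷ 7 = 81 remainder 0
81 ÷ 7 = 11 remainder 4
11 ÷ 7 = 1 remainder 4
1 ÷ 7 = 0 remainder 1
Reading remainders bottom-up:
= 14404


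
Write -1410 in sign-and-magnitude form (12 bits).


Sign bit: 1 (negative)
Magnitude: 1410 = 10110000010
= 110110000010


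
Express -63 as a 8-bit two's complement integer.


Original: 00111111
Step 1 - Invert all bits: 11000000
Step 2 - Add 1: 11000000 + 1
= 11000001 (represents -63)


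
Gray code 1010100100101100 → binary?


Gray code: 1010100100101100
MSB stays the same: 1
Each subsequent bit = prev_binary XOR current_gray:
  B[1] = 1 XOR 0 = 1
  B[2] = 1 XOR 1 = 0
  B[3] = 0 XOR 0 = 0
  B[4] = 0 XOR 1 = 1
  B[5] = 1 XOR 0 = 1
  B[6] = 1 XOR 0 = 1
  B[7] = 1 XOR 1 = 0
  B[8] = 0 XOR 0 = 0
  B[9] = 0 XOR 0 = 0
  B[10] = 0 XOR 1 = 1
  B[11] = 1 XOR 0 = 1
  B[12] = 1 XOR 1 = 0
  B[13] = 0 XOR 1 = 1
  B[14] = 1 XOR 0 = 1
  B[15] = 1 XOR 0 = 1
= 1100111000110111 (52791 decimal)


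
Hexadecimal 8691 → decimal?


Positional values:
Position 0: 1 × 16^0 = 1 × 1 = 1
Position 1: 9 × 16^1 = 9 × 16 = 144
Position 2: 6 × 16^2 = 6 × 256 = 1536
Position 3: 8 × 16^3 = 8 × 4096 = 32768
Sum = 1 + 144 + 1536 + 32768
= 34449


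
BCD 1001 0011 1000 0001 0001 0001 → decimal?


Each 4-bit group → digit:
  1001 → 9
  0011 → 3
  1000 → 8
  0001 → 1
  0001 → 1
  0001 → 1
= 938111


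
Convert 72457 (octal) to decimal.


Positional values:
Position 0: 7 × 8^0 = 7
Position 1: 5 × 8^1 = 40
Position 2: 4 × 8^2 = 256
Position 3: 2 × 8^3 = 1024
Position 4: 7 × 8^4 = 28672
Sum = 7 + 40 + 256 + 1024 + 28672
= 29999


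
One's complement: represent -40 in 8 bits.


Original: 00101000
Invert all bits:
  bit 0: 0 → 1
  bit 1: 0 → 1
  bit 2: 1 → 0
  bit 3: 0 → 1
  bit 4: 1 → 0
  bit 5: 0 → 1
  bit 6: 0 → 1
  bit 7: 0 → 1
= 11010111


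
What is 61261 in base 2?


Divide by 2 repeatedly:
61261 ÷ 2 = 30630 remainder 1
30630 ÷ 2 = 15315 remainder 0
15315 ÷ 2 = 7657 remainder 1
7657 ÷ 2 = 3828 remainder 1
3828 ÷ 2 = 1914 remainder 0
1914 ÷ 2 = 957 remainder 0
957 ÷ 2 = 478 remainder 1
478 ÷ 2 = 239 remainder 0
239 ÷ 2 = 119 remainder 1
119 ÷ 2 = 59 remainder 1
59 ÷ 2 = 29 remainder 1
29 ÷ 2 = 14 remainder 1
14 ÷ 2 = 7 remainder 0
7 ÷ 2 = 3 remainder 1
3 ÷ 2 = 1 remainder 1
1 ÷ 2 = 0 remainder 1
Reading remainders bottom-up:
= 1110111101001101


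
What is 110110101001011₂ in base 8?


Group into 3-bit groups: 110110101001011
  110 = 6
  110 = 6
  101 = 5
  001 = 1
  011 = 3
= 0o66513


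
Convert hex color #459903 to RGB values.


Hex: #459903
R = 45₁₆ = 69
G = 99₁₆ = 153
B = 03₁₆ = 3
= RGB(69, 153, 3)


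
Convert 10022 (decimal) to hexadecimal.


Divide by 16 repeatedly:
10022 ÷ 16 = 626 remainder 6 (6)
626 ÷ 16 = 39 remainder 2 (2)
39 ÷ 16 = 2 remainder 7 (7)
2 ÷ 16 = 0 remainder 2 (2)
Reading remainders bottom-up:
= 0x2726


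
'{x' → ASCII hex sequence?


String: '{x'  (2 characters)
Per-character ASCII lookup:
  '{': special character: '{' = 123 → 0x7B
  'x': lowercase starts at 97: 'x' = 97 + 23 = 120 → 0x78
= 0x7B 0x78


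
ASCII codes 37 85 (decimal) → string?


Codes (decimal): 37 85
Per-code ASCII lookup:
  37  (special character) → '%'
  85  (range 65-90: uppercase, 85 - 65 = 20) → 'U'
= '%U'


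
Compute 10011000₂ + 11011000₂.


Align and add column by column (LSB to MSB, carry propagating):
  010011000
+ 011011000
  ---------
  col 0: 0 + 0 + 0 (carry in) = 0 → bit 0, carry out 0
  col 1: 0 + 0 + 0 (carry in) = 0 → bit 0, carry out 0
  col 2: 0 + 0 + 0 (carry in) = 0 → bit 0, carry out 0
  col 3: 1 + 1 + 0 (carry in) = 2 → bit 0, carry out 1
  col 4: 1 + 1 + 1 (carry in) = 3 → bit 1, carry out 1
  col 5: 0 + 0 + 1 (carry in) = 1 → bit 1, carry out 0
  col 6: 0 + 1 + 0 (carry in) = 1 → bit 1, carry out 0
  col 7: 1 + 1 + 0 (carry in) = 2 → bit 0, carry out 1
  col 8: 0 + 0 + 1 (carry in) = 1 → bit 1, carry out 0
Reading bits MSB→LSB: 101110000
Strip leading zeros: 101110000
= 101110000


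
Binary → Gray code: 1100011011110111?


Binary: 1100011011110111
Gray code: G = B XOR (B >> 1)
B >> 1 = 0110001101111011
1100011011110111 XOR 0110001101111011:
  1 XOR 0 = 1
  1 XOR 1 = 0
  0 XOR 1 = 1
  0 XOR 0 = 0
  0 XOR 0 = 0
  1 XOR 0 = 1
  1 XOR 1 = 0
  0 XOR 1 = 1
  1 XOR 0 = 1
  1 XOR 1 = 0
  1 XOR 1 = 0
  1 XOR 1 = 0
  0 XOR 1 = 1
  1 XOR 0 = 1
  1 XOR 1 = 0
  1 XOR 1 = 0
= 1010010110001100


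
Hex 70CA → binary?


Each hex digit → 4 binary bits:
  7 = 0111
  0 = 0000
  C = 1100
  A = 1010
Concatenate: 0111 0000 1100 1010
= 0111000011001010


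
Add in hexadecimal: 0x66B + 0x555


Align and add column by column (LSB to MSB, each column mod 16 with carry):
  066B
+ 0555
  ----
  col 0: B(11) + 5(5) + 0 (carry in) = 16 → 0(0), carry out 1
  col 1: 6(6) + 5(5) + 1 (carry in) = 12 → C(12), carry out 0
  col 2: 6(6) + 5(5) + 0 (carry in) = 11 → B(11), carry out 0
  col 3: 0(0) + 0(0) + 0 (carry in) = 0 → 0(0), carry out 0
Reading digits MSB→LSB: 0BC0
Strip leading zeros: BC0
= 0xBC0


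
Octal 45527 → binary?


Each octal digit → 3 binary bits:
  4 = 100
  5 = 101
  5 = 101
  2 = 010
  7 = 111
Concatenate: 100 101 101 010 111
= 100101101010111


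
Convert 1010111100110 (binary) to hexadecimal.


Group into 4-bit nibbles: 0001010111100110
  0001 = 1
  0101 = 5
  1110 = E
  0110 = 6
= 0x15E6


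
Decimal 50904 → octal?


Divide by 8 repeatedly:
50904 ÷ 8 = 6363 remainder 0
6363 ÷ 8 = 795 remainder 3
795 ÷ 8 = 99 remainder 3
99 ÷ 8 = 12 remainder 3
12 ÷ 8 = 1 remainder 4
1 ÷ 8 = 0 remainder 1
Reading remainders bottom-up:
= 0o143330


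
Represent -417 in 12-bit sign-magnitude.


Sign bit: 1 (negative)
Magnitude: 417 = 00110100001
= 100110100001


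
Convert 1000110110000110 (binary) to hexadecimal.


Group into 4-bit nibbles: 1000110110000110
  1000 = 8
  1101 = D
  1000 = 8
  0110 = 6
= 0x8D86


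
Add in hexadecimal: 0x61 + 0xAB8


Align and add column by column (LSB to MSB, each column mod 16 with carry):
  0061
+ 0AB8
  ----
  col 0: 1(1) + 8(8) + 0 (carry in) = 9 → 9(9), carry out 0
  col 1: 6(6) + B(11) + 0 (carry in) = 17 → 1(1), carry out 1
  col 2: 0(0) + A(10) + 1 (carry in) = 11 → B(11), carry out 0
  col 3: 0(0) + 0(0) + 0 (carry in) = 0 → 0(0), carry out 0
Reading digits MSB→LSB: 0B19
Strip leading zeros: B19
= 0xB19


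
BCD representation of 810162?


Each digit → 4-bit binary:
  8 → 1000
  1 → 0001
  0 → 0000
  1 → 0001
  6 → 0110
  2 → 0010
= 1000 0001 0000 0001 0110 0010


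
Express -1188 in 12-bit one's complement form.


Original: 010010100100
Invert all bits:
  bit 0: 0 → 1
  bit 1: 1 → 0
  bit 2: 0 → 1
  bit 3: 0 → 1
  bit 4: 1 → 0
  bit 5: 0 → 1
  bit 6: 1 → 0
  bit 7: 0 → 1
  bit 8: 0 → 1
  bit 9: 1 → 0
  bit 10: 0 → 1
  bit 11: 0 → 1
= 101101011011


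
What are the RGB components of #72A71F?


Hex: #72A71F
R = 72₁₆ = 114
G = A7₁₆ = 167
B = 1F₁₆ = 31
= RGB(114, 167, 31)


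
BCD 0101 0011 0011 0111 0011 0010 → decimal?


Each 4-bit group → digit:
  0101 → 5
  0011 → 3
  0011 → 3
  0111 → 7
  0011 → 3
  0010 → 2
= 533732


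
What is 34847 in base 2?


Divide by 2 repeatedly:
34847 ÷ 2 = 17423 remainder 1
17423 ÷ 2 = 8711 remainder 1
8711 ÷ 2 = 4355 remainder 1
4355 ÷ 2 = 2177 remainder 1
2177 ÷ 2 = 1088 remainder 1
1088 ÷ 2 = 544 remainder 0
544 ÷ 2 = 272 remainder 0
272 ÷ 2 = 136 remainder 0
136 ÷ 2 = 68 remainder 0
68 ÷ 2 = 34 remainder 0
34 ÷ 2 = 17 remainder 0
17 ÷ 2 = 8 remainder 1
8 ÷ 2 = 4 remainder 0
4 ÷ 2 = 2 remainder 0
2 ÷ 2 = 1 remainder 0
1 ÷ 2 = 0 remainder 1
Reading remainders bottom-up:
= 1000100000011111


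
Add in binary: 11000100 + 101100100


Align and add column by column (LSB to MSB, carry propagating):
  0011000100
+ 0101100100
  ----------
  col 0: 0 + 0 + 0 (carry in) = 0 → bit 0, carry out 0
  col 1: 0 + 0 + 0 (carry in) = 0 → bit 0, carry out 0
  col 2: 1 + 1 + 0 (carry in) = 2 → bit 0, carry out 1
  col 3: 0 + 0 + 1 (carry in) = 1 → bit 1, carry out 0
  col 4: 0 + 0 + 0 (carry in) = 0 → bit 0, carry out 0
  col 5: 0 + 1 + 0 (carry in) = 1 → bit 1, carry out 0
  col 6: 1 + 1 + 0 (carry in) = 2 → bit 0, carry out 1
  col 7: 1 + 0 + 1 (carry in) = 2 → bit 0, carry out 1
  col 8: 0 + 1 + 1 (carry in) = 2 → bit 0, carry out 1
  col 9: 0 + 0 + 1 (carry in) = 1 → bit 1, carry out 0
Reading bits MSB→LSB: 1000101000
Strip leading zeros: 1000101000
= 1000101000


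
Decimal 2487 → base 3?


Divide by 3 repeatedly:
2487 ÷ 3 = 829 remainder 0
829 ÷ 3 = 276 remainder 1
276 ÷ 3 = 92 remainder 0
92 ÷ 3 = 30 remainder 2
30 ÷ 3 = 10 remainder 0
10 ÷ 3 = 3 remainder 1
3 ÷ 3 = 1 remainder 0
1 ÷ 3 = 0 remainder 1
Reading remainders bottom-up:
= 10102010


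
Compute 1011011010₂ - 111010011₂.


Align and subtract column by column (LSB to MSB, borrowing when needed):
  1011011010
- 0111010011
  ----------
  col 0: (0 - 0 borrow-in) - 1 → borrow from next column: (0+2) - 1 = 1, borrow out 1
  col 1: (1 - 1 borrow-in) - 1 → borrow from next column: (0+2) - 1 = 1, borrow out 1
  col 2: (0 - 1 borrow-in) - 0 → borrow from next column: (-1+2) - 0 = 1, borrow out 1
  col 3: (1 - 1 borrow-in) - 0 → 0 - 0 = 0, borrow out 0
  col 4: (1 - 0 borrow-in) - 1 → 1 - 1 = 0, borrow out 0
  col 5: (0 - 0 borrow-in) - 0 → 0 - 0 = 0, borrow out 0
  col 6: (1 - 0 borrow-in) - 1 → 1 - 1 = 0, borrow out 0
  col 7: (1 - 0 borrow-in) - 1 → 1 - 1 = 0, borrow out 0
  col 8: (0 - 0 borrow-in) - 1 → borrow from next column: (0+2) - 1 = 1, borrow out 1
  col 9: (1 - 1 borrow-in) - 0 → 0 - 0 = 0, borrow out 0
Reading bits MSB→LSB: 0100000111
Strip leading zeros: 100000111
= 100000111


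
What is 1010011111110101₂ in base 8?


Group into 3-bit groups: 001010011111110101
  001 = 1
  010 = 2
  011 = 3
  111 = 7
  110 = 6
  101 = 5
= 0o123765


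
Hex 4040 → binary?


Each hex digit → 4 binary bits:
  4 = 0100
  0 = 0000
  4 = 0100
  0 = 0000
Concatenate: 0100 0000 0100 0000
= 0100000001000000


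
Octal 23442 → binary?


Each octal digit → 3 binary bits:
  2 = 010
  3 = 011
  4 = 100
  4 = 100
  2 = 010
Concatenate: 010 011 100 100 010
= 010011100100010


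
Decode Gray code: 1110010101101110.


Gray code: 1110010101101110
MSB stays the same: 1
Each subsequent bit = prev_binary XOR current_gray:
  B[1] = 1 XOR 1 = 0
  B[2] = 0 XOR 1 = 1
  B[3] = 1 XOR 0 = 1
  B[4] = 1 XOR 0 = 1
  B[5] = 1 XOR 1 = 0
  B[6] = 0 XOR 0 = 0
  B[7] = 0 XOR 1 = 1
  B[8] = 1 XOR 0 = 1
  B[9] = 1 XOR 1 = 0
  B[10] = 0 XOR 1 = 1
  B[11] = 1 XOR 0 = 1
  B[12] = 1 XOR 1 = 0
  B[13] = 0 XOR 1 = 1
  B[14] = 1 XOR 1 = 0
  B[15] = 0 XOR 0 = 0
= 1011100110110100 (47540 decimal)


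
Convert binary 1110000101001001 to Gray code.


Binary: 1110000101001001
Gray code: G = B XOR (B >> 1)
B >> 1 = 0111000010100100
1110000101001001 XOR 0111000010100100:
  1 XOR 0 = 1
  1 XOR 1 = 0
  1 XOR 1 = 0
  0 XOR 1 = 1
  0 XOR 0 = 0
  0 XOR 0 = 0
  0 XOR 0 = 0
  1 XOR 0 = 1
  0 XOR 1 = 1
  1 XOR 0 = 1
  0 XOR 1 = 1
  0 XOR 0 = 0
  1 XOR 0 = 1
  0 XOR 1 = 1
  0 XOR 0 = 0
  1 XOR 0 = 1
= 1001000111101101


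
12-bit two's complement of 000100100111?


Original: 000100100111
Step 1 - Invert all bits: 111011011000
Step 2 - Add 1: 111011011000 + 1
= 111011011001 (represents -295)


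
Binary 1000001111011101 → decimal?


Positional values:
Bit 0: 1 × 2^0 = 1
Bit 2: 1 × 2^2 = 4
Bit 3: 1 × 2^3 = 8
Bit 4: 1 × 2^4 = 16
Bit 6: 1 × 2^6 = 64
Bit 7: 1 × 2^7 = 128
Bit 8: 1 × 2^8 = 256
Bit 9: 1 × 2^9 = 512
Bit 15: 1 × 2^15 = 32768
Sum = 1 + 4 + 8 + 16 + 64 + 128 + 256 + 512 + 32768
= 33757


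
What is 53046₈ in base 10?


Positional values:
Position 0: 6 × 8^0 = 6
Position 1: 4 × 8^1 = 32
Position 2: 0 × 8^2 = 0
Position 3: 3 × 8^3 = 1536
Position 4: 5 × 8^4 = 20480
Sum = 6 + 32 + 0 + 1536 + 20480
= 22054


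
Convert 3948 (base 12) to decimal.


Positional values (base 12):
  8 × 12^0 = 8 × 1 = 8
  4 × 12^1 = 4 × 12 = 48
  9 × 12^2 = 9 × 144 = 1296
  3 × 12^3 = 3 × 1728 = 5184
Sum = 8 + 48 + 1296 + 5184
= 6536


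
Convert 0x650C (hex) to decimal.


Positional values:
Position 0: C × 16^0 = 12 × 1 = 12
Position 1: 0 × 16^1 = 0 × 16 = 0
Position 2: 5 × 16^2 = 5 × 256 = 1280
Position 3: 6 × 16^3 = 6 × 4096 = 24576
Sum = 12 + 0 + 1280 + 24576
= 25868


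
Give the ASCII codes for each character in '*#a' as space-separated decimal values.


String: '*#a'  (3 characters)
Per-character ASCII lookup:
  '*': special character: '*' = 42
  '#': special character: '#' = 35
  'a': lowercase starts at 97: 'a' = 97 + 0 = 97
= 42 35 97


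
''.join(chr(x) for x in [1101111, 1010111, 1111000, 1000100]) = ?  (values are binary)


Codes (binary): 1101111 1010111 1111000 1000100
Per-code ASCII lookup:
  1101111 = 111  (range 97-122: lowercase, 111 - 97 = 14) → 'o'
  1010111 = 87  (range 65-90: uppercase, 87 - 65 = 22) → 'W'
  1111000 = 120  (range 97-122: lowercase, 120 - 97 = 23) → 'x'
  1000100 = 68  (range 65-90: uppercase, 68 - 65 = 3) → 'D'
= 'oWxD'


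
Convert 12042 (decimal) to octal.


Divide by 8 repeatedly:
12042 ÷ 8 = 1505 remainder 2
1505 ÷ 8 = 188 remainder 1
188 ÷ 8 = 23 remainder 4
23 ÷ 8 = 2 remainder 7
2 ÷ 8 = 0 remainder 2
Reading remainders bottom-up:
= 0o27412


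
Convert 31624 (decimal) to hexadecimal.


Divide by 16 repeatedly:
31624 ÷ 16 = 1976 remainder 8 (8)
1976 ÷ 16 = 123 remainder 8 (8)
123 ÷ 16 = 7 remainder 11 (B)
7 ÷ 16 = 0 remainder 7 (7)
Reading remainders bottom-up:
= 0x7B88


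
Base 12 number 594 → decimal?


Positional values (base 12):
  4 × 12^0 = 4 × 1 = 4
  9 × 12^1 = 9 × 12 = 108
  5 × 12^2 = 5 × 144 = 720
Sum = 4 + 108 + 720
= 832


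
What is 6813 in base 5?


Divide by 5 repeatedly:
6813 ÷ 5 = 1362 remainder 3
1362 ÷ 5 = 272 remainder 2
272 ÷ 5 = 54 remainder 2
54 ÷ 5 = 10 remainder 4
10 ÷ 5 = 2 remainder 0
2 ÷ 5 = 0 remainder 2
Reading remainders bottom-up:
= 204223


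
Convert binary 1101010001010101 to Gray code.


Binary: 1101010001010101
Gray code: G = B XOR (B >> 1)
B >> 1 = 0110101000101010
1101010001010101 XOR 0110101000101010:
  1 XOR 0 = 1
  1 XOR 1 = 0
  0 XOR 1 = 1
  1 XOR 0 = 1
  0 XOR 1 = 1
  1 XOR 0 = 1
  0 XOR 1 = 1
  0 XOR 0 = 0
  0 XOR 0 = 0
  1 XOR 0 = 1
  0 XOR 1 = 1
  1 XOR 0 = 1
  0 XOR 1 = 1
  1 XOR 0 = 1
  0 XOR 1 = 1
  1 XOR 0 = 1
= 1011111001111111


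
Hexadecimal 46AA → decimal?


Positional values:
Position 0: A × 16^0 = 10 × 1 = 10
Position 1: A × 16^1 = 10 × 16 = 160
Position 2: 6 × 16^2 = 6 × 256 = 1536
Position 3: 4 × 16^3 = 4 × 4096 = 16384
Sum = 10 + 160 + 1536 + 16384
= 18090


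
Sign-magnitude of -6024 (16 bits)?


Sign bit: 1 (negative)
Magnitude: 6024 = 001011110001000
= 1001011110001000


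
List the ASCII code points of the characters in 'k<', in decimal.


String: 'k<'  (2 characters)
Per-character ASCII lookup:
  'k': lowercase starts at 97: 'k' = 97 + 10 = 107
  '<': special character: '<' = 60
= 107 60


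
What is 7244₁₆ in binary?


Each hex digit → 4 binary bits:
  7 = 0111
  2 = 0010
  4 = 0100
  4 = 0100
Concatenate: 0111 0010 0100 0100
= 0111001001000100


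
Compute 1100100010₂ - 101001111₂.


Align and subtract column by column (LSB to MSB, borrowing when needed):
  1100100010
- 0101001111
  ----------
  col 0: (0 - 0 borrow-in) - 1 → borrow from next column: (0+2) - 1 = 1, borrow out 1
  col 1: (1 - 1 borrow-in) - 1 → borrow from next column: (0+2) - 1 = 1, borrow out 1
  col 2: (0 - 1 borrow-in) - 1 → borrow from next column: (-1+2) - 1 = 0, borrow out 1
  col 3: (0 - 1 borrow-in) - 1 → borrow from next column: (-1+2) - 1 = 0, borrow out 1
  col 4: (0 - 1 borrow-in) - 0 → borrow from next column: (-1+2) - 0 = 1, borrow out 1
  col 5: (1 - 1 borrow-in) - 0 → 0 - 0 = 0, borrow out 0
  col 6: (0 - 0 borrow-in) - 1 → borrow from next column: (0+2) - 1 = 1, borrow out 1
  col 7: (0 - 1 borrow-in) - 0 → borrow from next column: (-1+2) - 0 = 1, borrow out 1
  col 8: (1 - 1 borrow-in) - 1 → borrow from next column: (0+2) - 1 = 1, borrow out 1
  col 9: (1 - 1 borrow-in) - 0 → 0 - 0 = 0, borrow out 0
Reading bits MSB→LSB: 0111010011
Strip leading zeros: 111010011
= 111010011


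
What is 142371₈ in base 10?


Positional values:
Position 0: 1 × 8^0 = 1
Position 1: 7 × 8^1 = 56
Position 2: 3 × 8^2 = 192
Position 3: 2 × 8^3 = 1024
Position 4: 4 × 8^4 = 16384
Position 5: 1 × 8^5 = 32768
Sum = 1 + 56 + 192 + 1024 + 16384 + 32768
= 50425


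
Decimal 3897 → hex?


Divide by 16 repeatedly:
3897 ÷ 16 = 243 remainder 9 (9)
243 ÷ 16 = 15 remainder 3 (3)
15 ÷ 16 = 0 remainder 15 (F)
Reading remainders bottom-up:
= 0xF39


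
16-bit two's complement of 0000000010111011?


Original: 0000000010111011
Step 1 - Invert all bits: 1111111101000100
Step 2 - Add 1: 1111111101000100 + 1
= 1111111101000101 (represents -187)


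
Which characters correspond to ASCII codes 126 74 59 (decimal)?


Codes (decimal): 126 74 59
Per-code ASCII lookup:
  126  (special character) → '~'
  74  (range 65-90: uppercase, 74 - 65 = 9) → 'J'
  59  (special character) → ';'
= '~J;'


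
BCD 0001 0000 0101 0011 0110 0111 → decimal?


Each 4-bit group → digit:
  0001 → 1
  0000 → 0
  0101 → 5
  0011 → 3
  0110 → 6
  0111 → 7
= 105367


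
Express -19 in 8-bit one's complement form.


Original: 00010011
Invert all bits:
  bit 0: 0 → 1
  bit 1: 0 → 1
  bit 2: 0 → 1
  bit 3: 1 → 0
  bit 4: 0 → 1
  bit 5: 0 → 1
  bit 6: 1 → 0
  bit 7: 1 → 0
= 11101100


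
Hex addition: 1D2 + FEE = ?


Align and add column by column (LSB to MSB, each column mod 16 with carry):
  01D2
+ 0FEE
  ----
  col 0: 2(2) + E(14) + 0 (carry in) = 16 → 0(0), carry out 1
  col 1: D(13) + E(14) + 1 (carry in) = 28 → C(12), carry out 1
  col 2: 1(1) + F(15) + 1 (carry in) = 17 → 1(1), carry out 1
  col 3: 0(0) + 0(0) + 1 (carry in) = 1 → 1(1), carry out 0
Reading digits MSB→LSB: 11C0
Strip leading zeros: 11C0
= 0x11C0


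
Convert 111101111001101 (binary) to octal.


Group into 3-bit groups: 111101111001101
  111 = 7
  101 = 5
  111 = 7
  001 = 1
  101 = 5
= 0o75715


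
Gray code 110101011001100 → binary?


Gray code: 110101011001100
MSB stays the same: 1
Each subsequent bit = prev_binary XOR current_gray:
  B[1] = 1 XOR 1 = 0
  B[2] = 0 XOR 0 = 0
  B[3] = 0 XOR 1 = 1
  B[4] = 1 XOR 0 = 1
  B[5] = 1 XOR 1 = 0
  B[6] = 0 XOR 0 = 0
  B[7] = 0 XOR 1 = 1
  B[8] = 1 XOR 1 = 0
  B[9] = 0 XOR 0 = 0
  B[10] = 0 XOR 0 = 0
  B[11] = 0 XOR 1 = 1
  B[12] = 1 XOR 1 = 0
  B[13] = 0 XOR 0 = 0
  B[14] = 0 XOR 0 = 0
= 100110010001000 (19592 decimal)


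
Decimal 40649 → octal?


Divide by 8 repeatedly:
40649 ÷ 8 = 5081 remainder 1
5081 ÷ 8 = 635 remainder 1
635 ÷ 8 = 79 remainder 3
79 ÷ 8 = 9 remainder 7
9 ÷ 8 = 1 remainder 1
1 ÷ 8 = 0 remainder 1
Reading remainders bottom-up:
= 0o117311


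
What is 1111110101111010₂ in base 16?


Group into 4-bit nibbles: 1111110101111010
  1111 = F
  1101 = D
  0111 = 7
  1010 = A
= 0xFD7A


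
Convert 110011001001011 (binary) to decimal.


Positional values:
Bit 0: 1 × 2^0 = 1
Bit 1: 1 × 2^1 = 2
Bit 3: 1 × 2^3 = 8
Bit 6: 1 × 2^6 = 64
Bit 9: 1 × 2^9 = 512
Bit 10: 1 × 2^10 = 1024
Bit 13: 1 × 2^13 = 8192
Bit 14: 1 × 2^14 = 16384
Sum = 1 + 2 + 8 + 64 + 512 + 1024 + 8192 + 16384
= 26187


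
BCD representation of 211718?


Each digit → 4-bit binary:
  2 → 0010
  1 → 0001
  1 → 0001
  7 → 0111
  1 → 0001
  8 → 1000
= 0010 0001 0001 0111 0001 1000


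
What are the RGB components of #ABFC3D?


Hex: #ABFC3D
R = AB₁₆ = 171
G = FC₁₆ = 252
B = 3D₁₆ = 61
= RGB(171, 252, 61)


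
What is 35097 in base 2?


Divide by 2 repeatedly:
35097 ÷ 2 = 17548 remainder 1
17548 ÷ 2 = 8774 remainder 0
8774 ÷ 2 = 4387 remainder 0
4387 ÷ 2 = 2193 remainder 1
2193 ÷ 2 = 1096 remainder 1
1096 ÷ 2 = 548 remainder 0
548 ÷ 2 = 274 remainder 0
274 ÷ 2 = 137 remainder 0
137 ÷ 2 = 68 remainder 1
68 ÷ 2 = 34 remainder 0
34 ÷ 2 = 17 remainder 0
17 ÷ 2 = 8 remainder 1
8 ÷ 2 = 4 remainder 0
4 ÷ 2 = 2 remainder 0
2 ÷ 2 = 1 remainder 0
1 ÷ 2 = 0 remainder 1
Reading remainders bottom-up:
= 1000100100011001


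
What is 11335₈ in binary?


Each octal digit → 3 binary bits:
  1 = 001
  1 = 001
  3 = 011
  3 = 011
  5 = 101
Concatenate: 001 001 011 011 101
= 001001011011101


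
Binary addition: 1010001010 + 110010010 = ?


Align and add column by column (LSB to MSB, carry propagating):
  01010001010
+ 00110010010
  -----------
  col 0: 0 + 0 + 0 (carry in) = 0 → bit 0, carry out 0
  col 1: 1 + 1 + 0 (carry in) = 2 → bit 0, carry out 1
  col 2: 0 + 0 + 1 (carry in) = 1 → bit 1, carry out 0
  col 3: 1 + 0 + 0 (carry in) = 1 → bit 1, carry out 0
  col 4: 0 + 1 + 0 (carry in) = 1 → bit 1, carry out 0
  col 5: 0 + 0 + 0 (carry in) = 0 → bit 0, carry out 0
  col 6: 0 + 0 + 0 (carry in) = 0 → bit 0, carry out 0
  col 7: 1 + 1 + 0 (carry in) = 2 → bit 0, carry out 1
  col 8: 0 + 1 + 1 (carry in) = 2 → bit 0, carry out 1
  col 9: 1 + 0 + 1 (carry in) = 2 → bit 0, carry out 1
  col 10: 0 + 0 + 1 (carry in) = 1 → bit 1, carry out 0
Reading bits MSB→LSB: 10000011100
Strip leading zeros: 10000011100
= 10000011100


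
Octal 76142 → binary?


Each octal digit → 3 binary bits:
  7 = 111
  6 = 110
  1 = 001
  4 = 100
  2 = 010
Concatenate: 111 110 001 100 010
= 111110001100010


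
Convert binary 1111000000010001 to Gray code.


Binary: 1111000000010001
Gray code: G = B XOR (B >> 1)
B >> 1 = 0111100000001000
1111000000010001 XOR 0111100000001000:
  1 XOR 0 = 1
  1 XOR 1 = 0
  1 XOR 1 = 0
  1 XOR 1 = 0
  0 XOR 1 = 1
  0 XOR 0 = 0
  0 XOR 0 = 0
  0 XOR 0 = 0
  0 XOR 0 = 0
  0 XOR 0 = 0
  0 XOR 0 = 0
  1 XOR 0 = 1
  0 XOR 1 = 1
  0 XOR 0 = 0
  0 XOR 0 = 0
  1 XOR 0 = 1
= 1000100000011001


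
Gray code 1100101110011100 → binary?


Gray code: 1100101110011100
MSB stays the same: 1
Each subsequent bit = prev_binary XOR current_gray:
  B[1] = 1 XOR 1 = 0
  B[2] = 0 XOR 0 = 0
  B[3] = 0 XOR 0 = 0
  B[4] = 0 XOR 1 = 1
  B[5] = 1 XOR 0 = 1
  B[6] = 1 XOR 1 = 0
  B[7] = 0 XOR 1 = 1
  B[8] = 1 XOR 1 = 0
  B[9] = 0 XOR 0 = 0
  B[10] = 0 XOR 0 = 0
  B[11] = 0 XOR 1 = 1
  B[12] = 1 XOR 1 = 0
  B[13] = 0 XOR 1 = 1
  B[14] = 1 XOR 0 = 1
  B[15] = 1 XOR 0 = 1
= 1000110100010111 (36119 decimal)


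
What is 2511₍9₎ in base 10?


Positional values (base 9):
  1 × 9^0 = 1 × 1 = 1
  1 × 9^1 = 1 × 9 = 9
  5 × 9^2 = 5 × 81 = 405
  2 × 9^3 = 2 × 729 = 1458
Sum = 1 + 9 + 405 + 1458
= 1873


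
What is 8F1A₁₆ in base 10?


Positional values:
Position 0: A × 16^0 = 10 × 1 = 10
Position 1: 1 × 16^1 = 1 × 16 = 16
Position 2: F × 16^2 = 15 × 256 = 3840
Position 3: 8 × 16^3 = 8 × 4096 = 32768
Sum = 10 + 16 + 3840 + 32768
= 36634


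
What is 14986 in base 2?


Divide by 2 repeatedly:
14986 ÷ 2 = 7493 remainder 0
7493 ÷ 2 = 3746 remainder 1
3746 ÷ 2 = 1873 remainder 0
1873 ÷ 2 = 936 remainder 1
936 ÷ 2 = 468 remainder 0
468 ÷ 2 = 234 remainder 0
234 ÷ 2 = 117 remainder 0
117 ÷ 2 = 58 remainder 1
58 ÷ 2 = 29 remainder 0
29 ÷ 2 = 14 remainder 1
14 ÷ 2 = 7 remainder 0
7 ÷ 2 = 3 remainder 1
3 ÷ 2 = 1 remainder 1
1 ÷ 2 = 0 remainder 1
Reading remainders bottom-up:
= 11101010001010


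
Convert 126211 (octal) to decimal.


Positional values:
Position 0: 1 × 8^0 = 1
Position 1: 1 × 8^1 = 8
Position 2: 2 × 8^2 = 128
Position 3: 6 × 8^3 = 3072
Position 4: 2 × 8^4 = 8192
Position 5: 1 × 8^5 = 32768
Sum = 1 + 8 + 128 + 3072 + 8192 + 32768
= 44169


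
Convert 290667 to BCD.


Each digit → 4-bit binary:
  2 → 0010
  9 → 1001
  0 → 0000
  6 → 0110
  6 → 0110
  7 → 0111
= 0010 1001 0000 0110 0110 0111


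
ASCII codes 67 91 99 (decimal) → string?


Codes (decimal): 67 91 99
Per-code ASCII lookup:
  67  (range 65-90: uppercase, 67 - 65 = 2) → 'C'
  91  (special character) → '['
  99  (range 97-122: lowercase, 99 - 97 = 2) → 'c'
= 'C[c'


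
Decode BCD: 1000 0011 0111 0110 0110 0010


Each 4-bit group → digit:
  1000 → 8
  0011 → 3
  0111 → 7
  0110 → 6
  0110 → 6
  0010 → 2
= 837662


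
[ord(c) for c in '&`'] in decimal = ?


String: '&`'  (2 characters)
Per-character ASCII lookup:
  '&': special character: '&' = 38
  '`': special character: '`' = 96
= 38 96


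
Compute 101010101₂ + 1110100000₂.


Align and add column by column (LSB to MSB, carry propagating):
  00101010101
+ 01110100000
  -----------
  col 0: 1 + 0 + 0 (carry in) = 1 → bit 1, carry out 0
  col 1: 0 + 0 + 0 (carry in) = 0 → bit 0, carry out 0
  col 2: 1 + 0 + 0 (carry in) = 1 → bit 1, carry out 0
  col 3: 0 + 0 + 0 (carry in) = 0 → bit 0, carry out 0
  col 4: 1 + 0 + 0 (carry in) = 1 → bit 1, carry out 0
  col 5: 0 + 1 + 0 (carry in) = 1 → bit 1, carry out 0
  col 6: 1 + 0 + 0 (carry in) = 1 → bit 1, carry out 0
  col 7: 0 + 1 + 0 (carry in) = 1 → bit 1, carry out 0
  col 8: 1 + 1 + 0 (carry in) = 2 → bit 0, carry out 1
  col 9: 0 + 1 + 1 (carry in) = 2 → bit 0, carry out 1
  col 10: 0 + 0 + 1 (carry in) = 1 → bit 1, carry out 0
Reading bits MSB→LSB: 10011110101
Strip leading zeros: 10011110101
= 10011110101


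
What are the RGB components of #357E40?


Hex: #357E40
R = 35₁₆ = 53
G = 7E₁₆ = 126
B = 40₁₆ = 64
= RGB(53, 126, 64)


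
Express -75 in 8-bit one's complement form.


Original: 01001011
Invert all bits:
  bit 0: 0 → 1
  bit 1: 1 → 0
  bit 2: 0 → 1
  bit 3: 0 → 1
  bit 4: 1 → 0
  bit 5: 0 → 1
  bit 6: 1 → 0
  bit 7: 1 → 0
= 10110100


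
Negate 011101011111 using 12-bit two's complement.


Original: 011101011111
Step 1 - Invert all bits: 100010100000
Step 2 - Add 1: 100010100000 + 1
= 100010100001 (represents -1887)


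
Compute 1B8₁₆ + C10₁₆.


Align and add column by column (LSB to MSB, each column mod 16 with carry):
  01B8
+ 0C10
  ----
  col 0: 8(8) + 0(0) + 0 (carry in) = 8 → 8(8), carry out 0
  col 1: B(11) + 1(1) + 0 (carry in) = 12 → C(12), carry out 0
  col 2: 1(1) + C(12) + 0 (carry in) = 13 → D(13), carry out 0
  col 3: 0(0) + 0(0) + 0 (carry in) = 0 → 0(0), carry out 0
Reading digits MSB→LSB: 0DC8
Strip leading zeros: DC8
= 0xDC8
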